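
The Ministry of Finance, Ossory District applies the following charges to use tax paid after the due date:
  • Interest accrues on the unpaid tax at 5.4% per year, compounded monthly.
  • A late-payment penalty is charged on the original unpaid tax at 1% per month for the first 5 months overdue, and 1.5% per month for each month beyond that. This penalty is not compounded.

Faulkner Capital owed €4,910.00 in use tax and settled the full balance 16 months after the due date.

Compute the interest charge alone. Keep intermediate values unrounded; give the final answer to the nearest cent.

Interest (5.4%/yr ÷ 12 = 0.45%/month): €4,910.00 × ((1 + 0.0045)^16 − 1) = €365.7056…

€365.71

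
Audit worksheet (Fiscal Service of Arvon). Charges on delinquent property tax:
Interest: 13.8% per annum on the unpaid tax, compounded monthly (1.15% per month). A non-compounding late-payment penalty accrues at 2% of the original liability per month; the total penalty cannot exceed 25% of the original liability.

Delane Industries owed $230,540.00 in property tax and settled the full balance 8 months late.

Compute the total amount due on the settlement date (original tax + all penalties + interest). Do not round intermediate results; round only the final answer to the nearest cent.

Penalty: 8 × 2% × $230,540.00 = $36,886.40 (below the 25% cap of $57,635.00)
Interest: $230,540.00 × ((1 + 0.0115)^8 − 1) = $230,540.00 × 0.0957894… = $22,083.2893…
Total = $230,540.00 + $36,886.4000 + $22,083.2893… = $289,509.69

$289,509.69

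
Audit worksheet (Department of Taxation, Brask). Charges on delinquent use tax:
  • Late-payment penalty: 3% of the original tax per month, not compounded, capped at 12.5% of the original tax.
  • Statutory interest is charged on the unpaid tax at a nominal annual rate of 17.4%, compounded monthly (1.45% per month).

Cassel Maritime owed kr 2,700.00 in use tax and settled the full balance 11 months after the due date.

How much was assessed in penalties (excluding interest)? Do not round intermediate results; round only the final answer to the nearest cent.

Penalty (uncapped): 11 × 3% × kr 2,700.00 = kr 891.00; cap = 12.5% × kr 2,700.00 = kr 337.50 → penalty = kr 337.50

kr 337.50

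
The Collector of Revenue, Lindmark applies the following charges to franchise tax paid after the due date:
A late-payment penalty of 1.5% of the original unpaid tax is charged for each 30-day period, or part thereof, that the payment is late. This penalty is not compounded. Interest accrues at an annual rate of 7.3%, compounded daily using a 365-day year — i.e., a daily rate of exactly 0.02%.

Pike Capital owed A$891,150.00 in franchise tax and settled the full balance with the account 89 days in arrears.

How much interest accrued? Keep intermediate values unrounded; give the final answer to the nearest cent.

A$16,002.87

Interest: A$891,150.00 × ((1 + 0.0002)^89 − 1) = A$891,150.00 × 0.01795755… = A$16,002.8728…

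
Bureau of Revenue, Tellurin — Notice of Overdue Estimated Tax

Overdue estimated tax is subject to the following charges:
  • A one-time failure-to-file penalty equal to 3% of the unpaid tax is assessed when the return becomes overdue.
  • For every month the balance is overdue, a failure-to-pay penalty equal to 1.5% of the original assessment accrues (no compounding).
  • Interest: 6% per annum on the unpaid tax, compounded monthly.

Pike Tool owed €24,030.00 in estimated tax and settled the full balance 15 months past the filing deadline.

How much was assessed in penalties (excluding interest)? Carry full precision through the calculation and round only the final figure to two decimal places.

€6,127.65

Failure-to-file penalty: 3% × €24,030.00 = €720.90
Failure-to-pay penalty: 15 × 1.5% × €24,030.00 = €5,406.75
Total penalty = €720.90 + €5,406.75 = €6,127.65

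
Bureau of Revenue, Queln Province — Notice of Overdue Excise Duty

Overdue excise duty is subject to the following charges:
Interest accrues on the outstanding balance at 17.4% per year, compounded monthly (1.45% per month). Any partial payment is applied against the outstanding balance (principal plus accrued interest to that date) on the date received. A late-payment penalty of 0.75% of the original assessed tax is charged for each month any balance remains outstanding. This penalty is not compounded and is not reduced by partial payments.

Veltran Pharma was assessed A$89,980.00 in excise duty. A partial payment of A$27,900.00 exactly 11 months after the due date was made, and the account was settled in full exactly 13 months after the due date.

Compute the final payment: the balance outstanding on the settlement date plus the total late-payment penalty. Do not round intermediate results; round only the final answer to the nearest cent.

Balance at month 11: A$89,980.0000 × (1 + 0.0145)^11 = A$105,418.9179…
After A$27,900.00 payment: A$105,418.9179… − A$27,900.00 = A$77,518.9179…
Balance at month 13: A$77,518.9179… × (1 + 0.0145)^2 = A$79,783.2649…
Penalty: 13 × 0.75% × A$89,980.00 = A$8,773.05
Final settlement = outstanding balance + penalty = A$79,783.2649… + A$8,773.05 = A$88,556.31

A$88,556.31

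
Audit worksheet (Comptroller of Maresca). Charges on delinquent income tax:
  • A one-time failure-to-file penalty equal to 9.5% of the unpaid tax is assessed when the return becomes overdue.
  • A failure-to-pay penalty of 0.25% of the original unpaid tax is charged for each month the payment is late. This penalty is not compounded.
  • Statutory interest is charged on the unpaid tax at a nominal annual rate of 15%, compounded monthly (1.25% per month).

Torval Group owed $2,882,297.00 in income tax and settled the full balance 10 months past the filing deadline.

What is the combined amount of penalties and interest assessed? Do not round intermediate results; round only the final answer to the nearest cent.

$727,119.46

Failure-to-file penalty: 9.5% × $2,882,297.00 = $273,818.22…
Failure-to-pay penalty = 0.25% × $2,882,297.00 × 10 mo = $72,057.43…
Interest: $2,882,297.00 × ((1 + 0.0125)^10 − 1) = $2,882,297.00 × 0.1322708… = $381,243.8155…
Penalties + interest = $345,875.6400 + $381,243.8155… = $727,119.46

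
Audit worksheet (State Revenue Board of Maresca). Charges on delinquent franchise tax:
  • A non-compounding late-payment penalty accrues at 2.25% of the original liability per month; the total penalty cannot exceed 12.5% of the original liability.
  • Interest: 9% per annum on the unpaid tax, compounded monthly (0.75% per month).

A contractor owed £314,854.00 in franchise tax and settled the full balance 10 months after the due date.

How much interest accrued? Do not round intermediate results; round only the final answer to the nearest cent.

£24,427.17

Interest: £314,854.00 × ((1 + 0.0075)^10 − 1) = £314,854.00 × 0.0775825… = £24,427.1748…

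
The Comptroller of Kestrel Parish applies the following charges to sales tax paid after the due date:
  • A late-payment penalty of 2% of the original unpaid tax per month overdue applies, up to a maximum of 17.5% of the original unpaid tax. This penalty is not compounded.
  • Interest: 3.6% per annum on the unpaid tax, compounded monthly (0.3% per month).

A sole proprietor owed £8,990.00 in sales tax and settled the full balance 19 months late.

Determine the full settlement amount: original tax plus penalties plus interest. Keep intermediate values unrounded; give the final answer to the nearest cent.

£11,089.75

Penalty (uncapped): 19 × 2% × £8,990.00 = £3,416.20; cap = 17.5% × £8,990.00 = £1,573.25 → penalty = £1,573.25
Interest: £8,990.00 × ((1 + 0.003)^19 − 1) = £8,990.00 × 0.0585655… = £526.5037…
Total = £8,990.00 + £1,573.2500 + £526.5037… = £11,089.75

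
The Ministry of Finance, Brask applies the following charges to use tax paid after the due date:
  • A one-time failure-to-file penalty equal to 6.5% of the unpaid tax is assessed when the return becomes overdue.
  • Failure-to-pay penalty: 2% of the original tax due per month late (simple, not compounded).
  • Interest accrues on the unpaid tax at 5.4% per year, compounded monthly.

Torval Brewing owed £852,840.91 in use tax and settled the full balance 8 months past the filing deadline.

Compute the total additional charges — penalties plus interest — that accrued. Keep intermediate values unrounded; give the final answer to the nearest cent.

£223,079.41

Failure-to-file penalty: 6.5% × £852,840.91 = £55,434.66…
Failure-to-pay penalty = 2% × £852,840.91 × 8 mo = £136,454.55…
Interest (5.4%/yr ÷ 12 = 0.45%/month): £852,840.91 × ((1 + 0.0045)^8 − 1) = £31,190.2102…
Penalties + interest = £191,889.2048… + £31,190.2102… = £223,079.41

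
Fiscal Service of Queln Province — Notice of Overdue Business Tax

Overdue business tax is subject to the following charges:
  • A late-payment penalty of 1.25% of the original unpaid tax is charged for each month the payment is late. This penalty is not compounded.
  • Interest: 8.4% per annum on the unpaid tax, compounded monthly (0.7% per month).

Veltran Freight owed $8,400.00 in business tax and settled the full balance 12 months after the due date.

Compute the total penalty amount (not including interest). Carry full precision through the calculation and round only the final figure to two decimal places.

$1,260.00

Late-payment penalty = 1.25% × $8,400.00 × 12 mo = $1,260.00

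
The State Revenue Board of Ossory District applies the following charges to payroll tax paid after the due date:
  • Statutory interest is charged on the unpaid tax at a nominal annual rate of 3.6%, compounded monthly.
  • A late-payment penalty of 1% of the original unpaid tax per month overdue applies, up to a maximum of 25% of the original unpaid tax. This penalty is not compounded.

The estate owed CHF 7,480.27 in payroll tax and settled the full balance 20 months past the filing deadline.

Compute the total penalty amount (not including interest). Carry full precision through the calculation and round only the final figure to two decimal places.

CHF 1,496.05

Penalty: 20 × 1% × CHF 7,480.27 = CHF 1,496.05… (below the 25% cap of CHF 1,870.07…)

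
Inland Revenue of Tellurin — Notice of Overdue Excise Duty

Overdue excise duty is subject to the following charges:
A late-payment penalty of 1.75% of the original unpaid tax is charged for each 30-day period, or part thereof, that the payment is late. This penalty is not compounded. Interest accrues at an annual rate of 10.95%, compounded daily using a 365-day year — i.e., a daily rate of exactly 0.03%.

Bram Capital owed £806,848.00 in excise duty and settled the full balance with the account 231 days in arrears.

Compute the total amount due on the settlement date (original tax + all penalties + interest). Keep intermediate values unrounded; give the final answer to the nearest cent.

Penalty periods: ⌈231/30⌉ = 8; penalty = 8 × 1.75% × £806,848.00 = £112,958.72
Interest: £806,848.00 × ((1 + 0.0003)^231 − 1) = £806,848.00 × 0.07174655… = £57,888.5600…
Total = £806,848.00 + £112,958.7200 + £57,888.5600… = £977,695.28

£977,695.28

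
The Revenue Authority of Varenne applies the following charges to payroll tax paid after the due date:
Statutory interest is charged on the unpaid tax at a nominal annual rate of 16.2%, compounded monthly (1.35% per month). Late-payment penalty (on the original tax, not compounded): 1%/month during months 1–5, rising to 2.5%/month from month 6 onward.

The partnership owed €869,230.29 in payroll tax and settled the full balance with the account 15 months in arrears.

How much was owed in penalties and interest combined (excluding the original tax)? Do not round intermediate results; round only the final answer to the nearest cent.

€454,435.71

Penalty, months 1–5: 5 × 1% × €869,230.29 = €43,461.51…
Penalty, months 6–15: 10 × 2.5% × €869,230.29 = €217,307.57…
Interest: €869,230.29 × ((1 + 0.0135)^15 − 1) = €869,230.29 × 0.2228024… = €193,666.6266…
Penalties + interest = €260,769.0870 + €193,666.6266… = €454,435.71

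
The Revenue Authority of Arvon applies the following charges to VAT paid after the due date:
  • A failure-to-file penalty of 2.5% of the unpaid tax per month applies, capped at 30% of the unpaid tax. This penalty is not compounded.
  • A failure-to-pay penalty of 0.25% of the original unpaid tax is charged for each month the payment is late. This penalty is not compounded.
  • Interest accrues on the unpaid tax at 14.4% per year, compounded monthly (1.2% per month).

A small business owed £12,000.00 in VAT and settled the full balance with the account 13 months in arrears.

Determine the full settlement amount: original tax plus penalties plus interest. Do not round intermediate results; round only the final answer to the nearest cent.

£18,002.90

Failure-to-file: 13 × 2.5% × £12,000.00 = £3,900.00, capped at 30% × £12,000.00 = £3,600.00
Failure-to-pay penalty = 0.25% × £12,000.00 × 13 mo = £390.00
Interest: £12,000.00 × ((1 + 0.012)^13 − 1) = £12,000.00 × 0.1677414… = £2,012.8963…
Total = £12,000.00 + £3,990.0000 + £2,012.8963… = £18,002.90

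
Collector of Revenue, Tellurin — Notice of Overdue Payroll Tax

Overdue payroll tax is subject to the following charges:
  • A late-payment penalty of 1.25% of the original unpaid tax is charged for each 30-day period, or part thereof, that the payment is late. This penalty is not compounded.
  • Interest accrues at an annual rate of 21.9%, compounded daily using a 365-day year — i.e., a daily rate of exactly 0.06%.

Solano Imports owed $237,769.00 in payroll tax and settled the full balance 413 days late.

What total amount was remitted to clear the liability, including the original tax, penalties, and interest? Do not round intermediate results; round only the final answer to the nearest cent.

Penalty periods: ⌈413/30⌉ = 14; penalty = 14 × 1.25% × $237,769.00 = $41,609.58…
Interest: $237,769.00 × ((1 + 0.0006)^413 − 1) = $237,769.00 × 0.28110846… = $66,838.8781…
Total = $237,769.00 + $41,609.5750 + $66,838.8781… = $346,217.45

$346,217.45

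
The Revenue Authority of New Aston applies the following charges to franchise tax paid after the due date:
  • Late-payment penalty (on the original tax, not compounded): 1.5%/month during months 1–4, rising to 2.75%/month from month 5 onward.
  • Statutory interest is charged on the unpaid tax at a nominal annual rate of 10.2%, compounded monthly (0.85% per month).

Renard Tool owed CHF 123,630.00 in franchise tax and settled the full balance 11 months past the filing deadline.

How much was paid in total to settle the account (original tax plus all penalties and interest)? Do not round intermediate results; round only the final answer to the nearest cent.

CHF 166,910.00

Penalty, months 1–4: 4 × 1.5% × CHF 123,630.00 = CHF 7,417.80
Penalty, months 5–11: 7 × 2.75% × CHF 123,630.00 = CHF 23,798.78…
Interest: CHF 123,630.00 × ((1 + 0.0085)^11 − 1) = CHF 123,630.00 × 0.0975768… = CHF 12,063.4227…
Total = CHF 123,630.00 + CHF 31,216.5750 + CHF 12,063.4227… = CHF 166,910.00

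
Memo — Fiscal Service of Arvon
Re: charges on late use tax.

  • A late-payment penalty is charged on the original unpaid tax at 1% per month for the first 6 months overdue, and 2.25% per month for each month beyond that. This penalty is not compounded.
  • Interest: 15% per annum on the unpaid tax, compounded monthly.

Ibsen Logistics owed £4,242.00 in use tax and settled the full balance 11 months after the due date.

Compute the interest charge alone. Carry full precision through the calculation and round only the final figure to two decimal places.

Interest (15%/yr ÷ 12 = 1.25%/month): £4,242.00 × ((1 + 0.0125)^11 − 1) = £621.1315…

£621.13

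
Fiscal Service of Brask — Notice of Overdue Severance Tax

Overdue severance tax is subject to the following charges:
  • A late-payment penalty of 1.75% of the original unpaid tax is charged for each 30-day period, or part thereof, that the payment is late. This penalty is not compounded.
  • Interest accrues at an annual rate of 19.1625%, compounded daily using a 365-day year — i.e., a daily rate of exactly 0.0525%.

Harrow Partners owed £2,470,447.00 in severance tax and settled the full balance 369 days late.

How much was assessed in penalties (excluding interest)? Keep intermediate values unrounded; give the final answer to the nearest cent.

£562,026.69

Penalty periods: ⌈369/30⌉ = 13; penalty = 13 × 1.75% × £2,470,447.00 = £562,026.69…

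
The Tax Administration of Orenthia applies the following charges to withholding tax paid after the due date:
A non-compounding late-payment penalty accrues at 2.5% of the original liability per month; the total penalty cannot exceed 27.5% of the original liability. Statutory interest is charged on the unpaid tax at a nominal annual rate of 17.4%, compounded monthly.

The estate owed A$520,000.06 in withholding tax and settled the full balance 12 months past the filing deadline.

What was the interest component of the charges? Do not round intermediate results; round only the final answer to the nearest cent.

A$98,056.20

Interest (17.4%/yr ÷ 12 = 1.45%/month): A$520,000.06 × ((1 + 0.0145)^12 − 1) = A$98,056.2009…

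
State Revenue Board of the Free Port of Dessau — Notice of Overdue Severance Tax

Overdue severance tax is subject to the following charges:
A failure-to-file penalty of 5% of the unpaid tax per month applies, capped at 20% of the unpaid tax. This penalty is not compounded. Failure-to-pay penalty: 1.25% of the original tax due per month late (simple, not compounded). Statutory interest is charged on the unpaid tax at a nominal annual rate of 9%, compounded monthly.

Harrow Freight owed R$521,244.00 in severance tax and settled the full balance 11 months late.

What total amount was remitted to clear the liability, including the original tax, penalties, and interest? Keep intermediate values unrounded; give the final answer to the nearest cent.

Failure-to-file: 11 × 5% × R$521,244.00 = R$286,684.20, capped at 20% × R$521,244.00 = R$104,248.80
Failure-to-pay penalty = 1.25% × R$521,244.00 × 11 mo = R$71,671.05
Interest (9%/yr ÷ 12 = 0.75%/month): R$521,244.00 × ((1 + 0.0075)^11 − 1) = R$44,652.0621…
Total = R$521,244.00 + R$175,919.8500 + R$44,652.0621… = R$741,815.91

R$741,815.91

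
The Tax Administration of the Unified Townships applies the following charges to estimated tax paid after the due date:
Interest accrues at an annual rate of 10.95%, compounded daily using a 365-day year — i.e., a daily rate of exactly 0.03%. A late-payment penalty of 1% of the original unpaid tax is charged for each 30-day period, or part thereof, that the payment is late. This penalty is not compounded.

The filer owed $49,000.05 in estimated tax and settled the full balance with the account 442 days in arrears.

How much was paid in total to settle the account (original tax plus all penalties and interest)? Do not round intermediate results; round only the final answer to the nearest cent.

$63,296.82

Penalty periods: ⌈442/30⌉ = 15; penalty = 15 × 1% × $49,000.05 = $7,350.01…
Interest: $49,000.05 × ((1 + 0.0003)^442 − 1) = $49,000.05 × 0.14177048… = $6,946.7608…
Total = $49,000.05 + $7,350.0075 + $6,946.7608… = $63,296.82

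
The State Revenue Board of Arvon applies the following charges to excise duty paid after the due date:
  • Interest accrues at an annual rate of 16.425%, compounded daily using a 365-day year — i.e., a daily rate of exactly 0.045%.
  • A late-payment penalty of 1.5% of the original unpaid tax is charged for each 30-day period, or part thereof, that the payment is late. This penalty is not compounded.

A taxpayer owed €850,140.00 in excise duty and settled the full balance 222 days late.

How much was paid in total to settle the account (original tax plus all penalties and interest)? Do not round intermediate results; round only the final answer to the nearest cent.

Penalty periods: ⌈222/30⌉ = 8; penalty = 8 × 1.5% × €850,140.00 = €102,016.80
Interest: €850,140.00 × ((1 + 0.00045)^222 − 1) = €850,140.00 × 0.10503558… = €89,294.9439…
Total = €850,140.00 + €102,016.8000 + €89,294.9439… = €1,041,451.74

€1,041,451.74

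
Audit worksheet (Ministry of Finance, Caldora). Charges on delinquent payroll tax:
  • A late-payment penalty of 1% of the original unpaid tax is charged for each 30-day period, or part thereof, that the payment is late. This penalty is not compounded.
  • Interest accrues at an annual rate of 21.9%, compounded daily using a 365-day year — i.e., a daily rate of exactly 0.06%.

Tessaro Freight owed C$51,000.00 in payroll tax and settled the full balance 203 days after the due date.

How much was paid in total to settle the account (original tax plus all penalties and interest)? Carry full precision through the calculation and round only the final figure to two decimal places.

Penalty periods: ⌈203/30⌉ = 7; penalty = 7 × 1% × C$51,000.00 = C$3,570.00
Interest: C$51,000.00 × ((1 + 0.0006)^203 − 1) = C$51,000.00 × 0.12948692… = C$6,603.8328…
Total = C$51,000.00 + C$3,570.0000 + C$6,603.8328… = C$61,173.83

C$61,173.83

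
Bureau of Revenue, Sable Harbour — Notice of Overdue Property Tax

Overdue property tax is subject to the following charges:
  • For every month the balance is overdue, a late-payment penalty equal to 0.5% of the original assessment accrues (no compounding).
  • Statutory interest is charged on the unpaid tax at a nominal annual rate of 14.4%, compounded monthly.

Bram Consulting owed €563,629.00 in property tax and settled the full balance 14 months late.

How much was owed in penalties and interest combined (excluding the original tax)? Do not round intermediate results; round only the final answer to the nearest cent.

€141,896.00

Late-payment penalty = 0.5% × €563,629.00 × 14 mo = €39,454.03
Interest (14.4%/yr ÷ 12 = 1.2%/month): €563,629.00 × ((1 + 0.012)^14 − 1) = €102,441.9695…
Penalties + interest = €39,454.0300 + €102,441.9695… = €141,896.00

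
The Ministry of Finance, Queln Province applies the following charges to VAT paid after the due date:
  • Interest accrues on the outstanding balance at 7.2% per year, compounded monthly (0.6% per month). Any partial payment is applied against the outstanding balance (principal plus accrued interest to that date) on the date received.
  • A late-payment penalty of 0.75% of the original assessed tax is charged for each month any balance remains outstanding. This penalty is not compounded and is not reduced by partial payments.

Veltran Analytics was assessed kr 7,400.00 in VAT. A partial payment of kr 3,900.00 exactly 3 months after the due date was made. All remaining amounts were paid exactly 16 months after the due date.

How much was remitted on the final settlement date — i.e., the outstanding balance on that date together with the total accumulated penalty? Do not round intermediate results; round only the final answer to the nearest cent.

Balance at month 3: kr 7,400.0000 × (1 + 0.006)^3 = kr 7,534.0008…
After kr 3,900.00 payment: kr 7,534.0008… − kr 3,900.00 = kr 3,634.0008…
Balance at month 16: kr 3,634.0008… × (1 + 0.006)^13 = kr 3,927.8850…
Penalty: 16 × 0.75% × kr 7,400.00 = kr 888.00
Final settlement = outstanding balance + penalty = kr 3,927.8850… + kr 888.00 = kr 4,815.89

kr 4,815.89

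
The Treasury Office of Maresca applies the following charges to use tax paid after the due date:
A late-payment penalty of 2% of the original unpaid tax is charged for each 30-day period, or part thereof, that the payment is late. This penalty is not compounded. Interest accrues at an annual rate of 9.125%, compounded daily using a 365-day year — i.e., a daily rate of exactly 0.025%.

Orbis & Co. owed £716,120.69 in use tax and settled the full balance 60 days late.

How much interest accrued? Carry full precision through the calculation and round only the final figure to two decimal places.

£10,821.42

Interest: £716,120.69 × ((1 + 0.00025)^60 − 1) = £716,120.69 × 0.01511116… = £10,821.4155…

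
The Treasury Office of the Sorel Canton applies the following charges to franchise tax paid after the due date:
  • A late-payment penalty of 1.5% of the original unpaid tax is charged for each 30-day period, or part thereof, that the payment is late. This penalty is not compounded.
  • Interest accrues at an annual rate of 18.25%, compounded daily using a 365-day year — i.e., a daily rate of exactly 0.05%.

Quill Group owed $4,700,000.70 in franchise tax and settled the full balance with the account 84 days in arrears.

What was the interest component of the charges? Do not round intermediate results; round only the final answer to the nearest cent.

Interest: $4,700,000.70 × ((1 + 0.0005)^84 − 1) = $4,700,000.70 × 0.04288353… = $201,552.6307…

$201,552.63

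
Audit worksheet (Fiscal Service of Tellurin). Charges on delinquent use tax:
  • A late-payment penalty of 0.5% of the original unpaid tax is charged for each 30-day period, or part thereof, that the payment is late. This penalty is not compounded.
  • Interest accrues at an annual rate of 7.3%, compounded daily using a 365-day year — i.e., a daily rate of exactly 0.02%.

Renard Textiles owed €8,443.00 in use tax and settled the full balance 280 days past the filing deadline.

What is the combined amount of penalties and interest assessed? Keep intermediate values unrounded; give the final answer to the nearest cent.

Penalty periods: ⌈280/30⌉ = 10; penalty = 10 × 0.5% × €8,443.00 = €422.15
Interest: €8,443.00 × ((1 + 0.0002)^280 − 1) = €8,443.00 × 0.05759176… = €486.2472…
Penalties + interest = €422.1500 + €486.2472… = €908.40

€908.40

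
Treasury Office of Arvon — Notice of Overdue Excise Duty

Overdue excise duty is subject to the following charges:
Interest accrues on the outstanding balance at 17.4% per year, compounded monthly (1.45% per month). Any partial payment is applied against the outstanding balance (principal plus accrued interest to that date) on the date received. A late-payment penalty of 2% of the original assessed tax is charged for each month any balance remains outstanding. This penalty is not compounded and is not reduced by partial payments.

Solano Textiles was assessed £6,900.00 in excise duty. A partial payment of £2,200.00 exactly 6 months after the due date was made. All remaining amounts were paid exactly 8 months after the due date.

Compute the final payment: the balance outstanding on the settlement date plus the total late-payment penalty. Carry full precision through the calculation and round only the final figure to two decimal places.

£6,581.96

Balance at month 6: £6,900.0000 × (1 + 0.0145)^6 = £7,522.4862…
After £2,200.00 payment: £7,522.4862… − £2,200.00 = £5,322.4862…
Balance at month 8: £5,322.4862… × (1 + 0.0145)^2 = £5,477.9573…
Penalty: 8 × 2% × £6,900.00 = £1,104.00
Final settlement = outstanding balance + penalty = £5,477.9573… + £1,104.00 = £6,581.96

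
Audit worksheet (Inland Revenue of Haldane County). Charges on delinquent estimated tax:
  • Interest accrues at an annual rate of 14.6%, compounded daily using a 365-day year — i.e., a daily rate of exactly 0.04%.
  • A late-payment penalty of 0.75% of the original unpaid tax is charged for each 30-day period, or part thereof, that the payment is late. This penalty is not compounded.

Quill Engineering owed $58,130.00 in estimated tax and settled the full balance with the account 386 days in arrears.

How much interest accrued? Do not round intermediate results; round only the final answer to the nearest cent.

Interest: $58,130.00 × ((1 + 0.0004)^386 − 1) = $58,130.00 × 0.16692155… = $9,703.1498…

$9,703.15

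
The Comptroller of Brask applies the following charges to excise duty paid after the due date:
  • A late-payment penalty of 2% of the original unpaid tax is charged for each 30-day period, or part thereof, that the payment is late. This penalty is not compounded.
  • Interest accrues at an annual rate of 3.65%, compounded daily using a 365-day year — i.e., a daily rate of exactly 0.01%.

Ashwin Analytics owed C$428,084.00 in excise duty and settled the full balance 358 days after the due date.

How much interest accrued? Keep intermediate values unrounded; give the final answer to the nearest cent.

Interest: C$428,084.00 × ((1 + 0.0001)^358 − 1) = C$428,084.00 × 0.03644668… = C$15,602.2410…

C$15,602.24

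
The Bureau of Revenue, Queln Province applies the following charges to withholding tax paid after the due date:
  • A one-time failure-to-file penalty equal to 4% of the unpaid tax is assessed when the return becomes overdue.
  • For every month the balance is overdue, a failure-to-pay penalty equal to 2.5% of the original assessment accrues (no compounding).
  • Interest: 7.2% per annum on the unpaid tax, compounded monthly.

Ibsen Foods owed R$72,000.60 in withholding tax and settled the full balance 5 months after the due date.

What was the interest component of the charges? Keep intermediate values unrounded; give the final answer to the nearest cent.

Interest (7.2%/yr ÷ 12 = 0.6%/month): R$72,000.60 × ((1 + 0.006)^5 − 1) = R$2,186.0942…

R$2,186.09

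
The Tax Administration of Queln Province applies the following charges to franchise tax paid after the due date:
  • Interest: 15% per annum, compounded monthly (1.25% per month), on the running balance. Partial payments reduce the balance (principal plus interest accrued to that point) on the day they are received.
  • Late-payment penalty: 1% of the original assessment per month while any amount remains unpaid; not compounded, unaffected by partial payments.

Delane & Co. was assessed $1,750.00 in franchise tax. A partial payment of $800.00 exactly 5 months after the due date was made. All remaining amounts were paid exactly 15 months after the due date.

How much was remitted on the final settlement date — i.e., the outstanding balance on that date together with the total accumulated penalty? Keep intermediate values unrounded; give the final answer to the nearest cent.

$1,465.13

Balance at month 5: $1,750.0000 × (1 + 0.0125)^5 = $1,862.1438…
After $800.00 payment: $1,862.1438… − $800.00 = $1,062.1438…
Balance at month 15: $1,062.1438… × (1 + 0.0125)^10 = $1,202.6344…
Penalty: 15 × 1% × $1,750.00 = $262.50
Final settlement = outstanding balance + penalty = $1,202.6344… + $262.50 = $1,465.13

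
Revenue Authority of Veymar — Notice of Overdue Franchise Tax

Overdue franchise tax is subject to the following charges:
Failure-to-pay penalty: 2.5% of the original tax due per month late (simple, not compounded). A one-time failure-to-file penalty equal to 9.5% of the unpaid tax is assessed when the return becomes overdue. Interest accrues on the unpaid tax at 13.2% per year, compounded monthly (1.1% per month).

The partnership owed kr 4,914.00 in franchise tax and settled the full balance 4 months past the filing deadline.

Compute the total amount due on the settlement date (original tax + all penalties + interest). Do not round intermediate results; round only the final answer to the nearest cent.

kr 6,092.04

Failure-to-file penalty: 9.5% × kr 4,914.00 = kr 466.83
Failure-to-pay penalty: 4 × 2.5% × kr 4,914.00 = kr 491.40
Interest: kr 4,914.00 × ((1 + 0.011)^4 − 1) = kr 4,914.00 × 0.0447313… = kr 219.8098…
Total = kr 4,914.00 + kr 958.2300 + kr 219.8098… = kr 6,092.04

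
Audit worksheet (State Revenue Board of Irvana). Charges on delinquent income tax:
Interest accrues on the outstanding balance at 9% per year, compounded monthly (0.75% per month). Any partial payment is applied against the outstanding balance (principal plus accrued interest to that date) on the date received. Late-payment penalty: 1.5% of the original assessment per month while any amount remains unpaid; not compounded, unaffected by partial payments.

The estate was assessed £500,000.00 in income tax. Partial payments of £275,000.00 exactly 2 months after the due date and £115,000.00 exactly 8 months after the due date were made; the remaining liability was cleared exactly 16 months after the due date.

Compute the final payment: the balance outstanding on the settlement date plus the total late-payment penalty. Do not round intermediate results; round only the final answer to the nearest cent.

£256,086.42

Balance at month 2: £500,000.0000 × (1 + 0.0075)^2 = £507,528.1250
After £275,000.00 payment: £507,528.1250 − £275,000.00 = £232,528.1250
Balance at month 8: £232,528.1250 × (1 + 0.0075)^6 = £243,190.0593…
After £115,000.00 payment: £243,190.0593… − £115,000.00 = £128,190.0593…
Balance at month 16: £128,190.0593… × (1 + 0.0075)^8 = £136,086.4192…
Penalty: 16 × 1.5% × £500,000.00 = £120,000.00
Final settlement = outstanding balance + penalty = £136,086.4192… + £120,000.00 = £256,086.42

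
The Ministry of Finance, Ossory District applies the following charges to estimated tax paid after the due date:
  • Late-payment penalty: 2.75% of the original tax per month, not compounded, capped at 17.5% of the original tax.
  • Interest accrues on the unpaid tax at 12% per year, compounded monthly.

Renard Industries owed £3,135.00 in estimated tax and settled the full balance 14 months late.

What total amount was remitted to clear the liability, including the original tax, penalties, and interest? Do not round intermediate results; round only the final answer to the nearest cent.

£4,152.23

Penalty (uncapped): 14 × 2.75% × £3,135.00 = £1,206.98…; cap = 17.5% × £3,135.00 = £548.63… → penalty = £548.63…
Interest (12%/yr ÷ 12 = 1%/month): £3,135.00 × ((1 + 0.01)^14 − 1) = £468.6017…
Total = £3,135.00 + £548.6250 + £468.6017… = £4,152.23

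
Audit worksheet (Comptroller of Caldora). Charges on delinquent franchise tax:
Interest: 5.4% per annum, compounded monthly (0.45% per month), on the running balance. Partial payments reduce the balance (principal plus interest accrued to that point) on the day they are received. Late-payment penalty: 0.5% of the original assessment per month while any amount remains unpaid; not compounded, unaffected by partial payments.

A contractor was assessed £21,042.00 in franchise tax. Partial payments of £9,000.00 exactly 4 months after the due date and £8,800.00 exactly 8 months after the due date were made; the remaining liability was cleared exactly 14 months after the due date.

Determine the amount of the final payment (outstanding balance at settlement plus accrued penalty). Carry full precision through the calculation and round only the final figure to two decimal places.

£5,426.48

Balance at month 4: £21,042.0000 × (1 + 0.0045)^4 = £21,423.3203…
After £9,000.00 payment: £21,423.3203… − £9,000.00 = £12,423.3203…
Balance at month 8: £12,423.3203… × (1 + 0.0045)^4 = £12,648.4540…
After £8,800.00 payment: £12,648.4540… − £8,800.00 = £3,848.4540…
Balance at month 14: £3,848.4540… × (1 + 0.0045)^6 = £3,953.5383…
Penalty: 14 × 0.5% × £21,042.00 = £1,472.94
Final settlement = outstanding balance + penalty = £3,953.5383… + £1,472.94 = £5,426.48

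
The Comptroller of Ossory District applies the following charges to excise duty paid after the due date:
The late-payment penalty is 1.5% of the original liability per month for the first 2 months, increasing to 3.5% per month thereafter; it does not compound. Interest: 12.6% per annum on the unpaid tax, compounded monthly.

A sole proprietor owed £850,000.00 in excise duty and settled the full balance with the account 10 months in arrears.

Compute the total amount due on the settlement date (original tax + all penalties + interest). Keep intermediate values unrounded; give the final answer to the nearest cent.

£1,207,087.34

Penalty, months 1–2: 2 × 1.5% × £850,000.00 = £25,500.00
Penalty, months 3–10: 8 × 3.5% × £850,000.00 = £238,000.00
Interest (12.6%/yr ÷ 12 = 1.05%/month): £850,000.00 × ((1 + 0.0105)^10 − 1) = £93,587.3375…
Total = £850,000.00 + £263,500.0000 + £93,587.3375… = £1,207,087.34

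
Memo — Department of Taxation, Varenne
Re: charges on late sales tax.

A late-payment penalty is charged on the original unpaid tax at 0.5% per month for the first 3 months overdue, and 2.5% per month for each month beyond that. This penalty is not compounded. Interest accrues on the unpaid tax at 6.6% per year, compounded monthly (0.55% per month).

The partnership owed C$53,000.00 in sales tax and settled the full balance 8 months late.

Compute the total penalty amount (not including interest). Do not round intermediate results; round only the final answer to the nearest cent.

Penalty, months 1–3: 3 × 0.5% × C$53,000.00 = C$795.00
Penalty, months 4–8: 5 × 2.5% × C$53,000.00 = C$6,625.00
Total penalty = C$795.00 + C$6,625.00 = C$7,420.00

C$7,420.00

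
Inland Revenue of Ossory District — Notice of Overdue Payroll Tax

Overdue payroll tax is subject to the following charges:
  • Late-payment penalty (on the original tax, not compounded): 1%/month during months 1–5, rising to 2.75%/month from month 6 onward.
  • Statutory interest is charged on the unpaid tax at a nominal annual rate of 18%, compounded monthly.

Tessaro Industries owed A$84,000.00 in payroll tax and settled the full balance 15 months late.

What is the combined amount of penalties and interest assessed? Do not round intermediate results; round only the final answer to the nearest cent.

Penalty, months 1–5: 5 × 1% × A$84,000.00 = A$4,200.00
Penalty, months 6–15: 10 × 2.75% × A$84,000.00 = A$23,100.00
Interest (18%/yr ÷ 12 = 1.5%/month): A$84,000.00 × ((1 + 0.015)^15 − 1) = A$21,019.4936…
Penalties + interest = A$27,300.0000 + A$21,019.4936… = A$48,319.49

A$48,319.49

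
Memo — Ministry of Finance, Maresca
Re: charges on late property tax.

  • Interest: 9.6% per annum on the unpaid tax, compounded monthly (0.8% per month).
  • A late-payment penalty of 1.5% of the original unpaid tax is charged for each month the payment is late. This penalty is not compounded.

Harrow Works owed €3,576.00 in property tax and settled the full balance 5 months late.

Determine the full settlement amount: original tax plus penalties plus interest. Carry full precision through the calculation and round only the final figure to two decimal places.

€3,989.55

Late-payment penalty = 1.5% × €3,576.00 × 5 mo = €268.20
Interest: €3,576.00 × ((1 + 0.008)^5 − 1) = €3,576.00 × 0.0406451… = €145.3470…
Total = €3,576.00 + €268.2000 + €145.3470… = €3,989.55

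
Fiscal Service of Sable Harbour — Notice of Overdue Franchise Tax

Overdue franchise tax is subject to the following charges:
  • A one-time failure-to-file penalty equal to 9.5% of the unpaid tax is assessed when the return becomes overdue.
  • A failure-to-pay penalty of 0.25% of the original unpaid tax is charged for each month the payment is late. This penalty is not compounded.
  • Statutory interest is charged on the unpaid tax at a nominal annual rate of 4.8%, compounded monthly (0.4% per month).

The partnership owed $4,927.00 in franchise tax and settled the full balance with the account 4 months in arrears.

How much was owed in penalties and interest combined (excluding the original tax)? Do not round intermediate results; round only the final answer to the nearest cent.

Failure-to-file penalty: 9.5% × $4,927.00 = $468.07…
Failure-to-pay penalty: 4 × 0.25% × $4,927.00 = $49.27
Interest: $4,927.00 × ((1 + 0.004)^4 − 1) = $4,927.00 × 0.0160963… = $79.3063…
Penalties + interest = $517.3350 + $79.3063… = $596.64

$596.64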